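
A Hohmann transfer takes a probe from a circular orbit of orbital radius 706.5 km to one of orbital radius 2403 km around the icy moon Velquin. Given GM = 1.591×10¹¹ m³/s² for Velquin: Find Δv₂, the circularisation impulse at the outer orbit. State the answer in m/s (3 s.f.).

r₁ = 706.5 km = 7.065×10⁵ m.
r₂ = 2403 km = 2.403×10⁶ m.
Transfer ellipse a_t = (r₁ + r₂)/2 = 1.555×10⁶ m.
At r₁: circular v_c1 = √(μ/r₁) = 474.5 m/s; transfer-periapsis v_p = √[μ(2/r₁ − 1/a_t)] = 590.0 m/s.
At r₂: circular v_c2 = √(μ/r₂) = 257.3 m/s; transfer-apoapsis v_a = √[μ(2/r₂ − 1/a_t)] = 173.5 m/s.
Δv₂ = v_c2 − v_a = 83.86 m/s.

Δv ≈ 83.9 m/s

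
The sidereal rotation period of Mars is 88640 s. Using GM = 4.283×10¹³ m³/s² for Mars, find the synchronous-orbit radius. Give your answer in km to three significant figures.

A synchronous orbit has period T, so by Kepler's third law a = (μT²/4π²)^(1/3).
μT²/4π² = 4.283×10¹³ × (8.864×10⁴)² / 39.48 = 8.524×10²¹ m³.
a = 2.043×10⁷ m = 20428 km.

r_sync ≈ 20400 km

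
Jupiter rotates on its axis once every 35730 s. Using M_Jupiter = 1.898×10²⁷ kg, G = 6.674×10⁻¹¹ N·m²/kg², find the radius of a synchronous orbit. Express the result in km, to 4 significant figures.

r_sync ≈ 1.600×10⁵ km

μ = GM = 6.674×10⁻¹¹ × 1.898×10²⁷ = 1.267×10¹⁷ m³/s².
A synchronous orbit has period T, so by Kepler's third law a = (μT²/4π²)^(1/3).
μT²/4π² = 1.267×10¹⁷ × (3.573×10⁴)² / 39.48 = 4.096×10²⁴ m³.
a = 1.600×10⁸ m = 1.6000×10⁵ km.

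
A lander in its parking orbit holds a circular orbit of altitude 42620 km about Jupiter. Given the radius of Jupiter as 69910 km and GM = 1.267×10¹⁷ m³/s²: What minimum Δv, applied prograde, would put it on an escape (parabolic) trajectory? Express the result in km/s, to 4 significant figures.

r = 69910 + 42620 = 112530 km = 1.1253×10⁸ m.
Circular speed v_c = √(μ/r) = 33550 m/s.
Escape speed v_esc = √(2μ/r) = √2 × v_c = 47450 m/s.
Δv = v_esc − v_c = 13900 m/s = 13.90 km/s.

Δv ≈ 13.90 km/s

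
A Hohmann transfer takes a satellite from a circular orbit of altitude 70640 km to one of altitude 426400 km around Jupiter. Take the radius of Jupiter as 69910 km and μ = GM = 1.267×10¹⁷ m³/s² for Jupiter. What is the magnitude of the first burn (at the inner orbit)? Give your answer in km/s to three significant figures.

r₁ = 69910 + 70640 = 140550 km = 1.4055×10⁸ m.
r₂ = 69910 + 426400 = 496310 km = 4.9631×10⁸ m.
Transfer ellipse a_t = (r₁ + r₂)/2 = 3.184×10⁸ m.
At r₁: circular v_c1 = √(μ/r₁) = 30020 m/s; transfer-perijove v_p = √[μ(2/r₁ − 1/a_t)] = 37480 m/s.
Δv₁ = v_p − v_c1 = 7459 m/s.
= 7.459 km/s.

Δv ≈ 7.46 km/s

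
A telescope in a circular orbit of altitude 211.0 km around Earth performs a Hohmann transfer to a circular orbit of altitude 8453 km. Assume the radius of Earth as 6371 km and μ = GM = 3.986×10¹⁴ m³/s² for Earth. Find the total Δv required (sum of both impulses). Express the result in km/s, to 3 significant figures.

r₁ = 6371 + 211.0 = 6582.0 km = 6.5820×10⁶ m.
r₂ = 6371 + 8453 = 14824 km = 1.4824×10⁷ m.
Transfer ellipse a_t = (r₁ + r₂)/2 = 1.070×10⁷ m.
At r₁: circular v_c1 = √(μ/r₁) = 7782 m/s; transfer-perigee v_p = √[μ(2/r₁ − 1/a_t)] = 9158 m/s.
Δv₁ = v_p − v_c1 = 1376 m/s.
At r₂: circular v_c2 = √(μ/r₂) = 5185 m/s; transfer-apogee v_a = √[μ(2/r₂ − 1/a_t)] = 4066 m/s.
Δv₂ = v_c2 − v_a = 1119 m/s.
Total Δv = Δv₁ + Δv₂ = 2495 m/s = 2.495 km/s.

Δv_total ≈ 2.50 km/s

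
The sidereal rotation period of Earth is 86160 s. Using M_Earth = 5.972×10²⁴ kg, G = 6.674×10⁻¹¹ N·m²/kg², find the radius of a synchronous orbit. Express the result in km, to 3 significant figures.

r_sync ≈ 42200 km

μ = GM = 6.674×10⁻¹¹ × 5.972×10²⁴ = 3.986×10¹⁴ m³/s².
A synchronous orbit has period T, so by Kepler's third law a = (μT²/4π²)^(1/3).
μT²/4π² = 3.986×10¹⁴ × (8.616×10⁴)² / 39.48 = 7.495×10²² m³.
a = 4.216×10⁷ m = 42162 km.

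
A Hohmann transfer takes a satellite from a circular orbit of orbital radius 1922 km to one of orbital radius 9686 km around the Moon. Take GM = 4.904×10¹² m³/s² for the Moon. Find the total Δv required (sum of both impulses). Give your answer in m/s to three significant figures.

r₁ = 1922 km = 1.922×10⁶ m.
r₂ = 9686 km = 9.686×10⁶ m.
Transfer ellipse a_t = (r₁ + r₂)/2 = 5.804×10⁶ m.
At r₁: circular v_c1 = √(μ/r₁) = 1597 m/s; transfer-perilune v_p = √[μ(2/r₁ − 1/a_t)] = 2064 m/s.
Δv₁ = v_p − v_c1 = 466.2 m/s.
At r₂: circular v_c2 = √(μ/r₂) = 711.5 m/s; transfer-apolune v_a = √[μ(2/r₂ − 1/a_t)] = 409.5 m/s.
Δv₂ = v_c2 − v_a = 302.1 m/s.
Total Δv = Δv₁ + Δv₂ = 768.2 m/s.

Δv_total ≈ 768 m/s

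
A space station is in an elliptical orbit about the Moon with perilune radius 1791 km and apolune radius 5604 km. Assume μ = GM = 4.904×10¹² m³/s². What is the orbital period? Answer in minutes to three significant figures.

T ≈ 336 minutes

Semi-major axis a = (r_p + r_a)/2 = (1791.0 + 5604.0)/2 = 3697.5 km = 3.698×10⁶ m.
By Kepler's third law T = 2π√(a³/μ) = 2π × 3.211×10³ = 2.017×10⁴ s.
= 336.2 minutes.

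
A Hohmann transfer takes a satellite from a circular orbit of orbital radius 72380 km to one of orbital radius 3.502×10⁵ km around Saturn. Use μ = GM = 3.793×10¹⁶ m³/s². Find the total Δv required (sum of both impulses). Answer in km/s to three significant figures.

Δv_total ≈ 10.9 km/s

r₁ = 72380 km = 7.238×10⁷ m.
r₂ = 3.502×10⁵ km = 3.502×10⁸ m.
Transfer ellipse a_t = (r₁ + r₂)/2 = 2.113×10⁸ m.
At r₁: circular v_c1 = √(μ/r₁) = 22890 m/s; transfer-perikrone v_p = √[μ(2/r₁ − 1/a_t)] = 29470 m/s.
Δv₁ = v_p − v_c1 = 6579 m/s.
At r₂: circular v_c2 = √(μ/r₂) = 10410 m/s; transfer-apokrone v_a = √[μ(2/r₂ − 1/a_t)] = 6091 m/s.
Δv₂ = v_c2 − v_a = 4316 m/s.
Total Δv = Δv₁ + Δv₂ = 10900 m/s = 10.90 km/s.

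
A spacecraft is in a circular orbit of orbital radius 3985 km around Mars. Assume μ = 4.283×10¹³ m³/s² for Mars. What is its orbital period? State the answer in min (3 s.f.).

r = 3985 km = 3.985×10⁶ m.
Kepler's third law: T = 2π√(r³/μ) = 2π√((3.985×10⁶)³ / 4.283×10¹³).
r³/μ = 1.478×10⁶ s², so T = 2π × 1.216×10³ = 7.637×10³ s.
Converting: 7.637×10³ s ÷ 60.00 = 127.3 min.

T ≈ 127 min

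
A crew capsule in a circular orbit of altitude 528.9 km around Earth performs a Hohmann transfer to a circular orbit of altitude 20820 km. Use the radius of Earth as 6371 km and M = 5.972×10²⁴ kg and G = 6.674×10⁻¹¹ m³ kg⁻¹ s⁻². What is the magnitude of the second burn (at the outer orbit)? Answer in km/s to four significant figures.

μ = GM = 6.674×10⁻¹¹ × 5.972×10²⁴ = 3.986×10¹⁴ m³/s².
r₁ = 6371 + 528.9 = 6899.9 km = 6.8999×10⁶ m.
r₂ = 6371 + 20820 = 27191 km = 2.7191×10⁷ m.
Transfer ellipse a_t = (r₁ + r₂)/2 = 1.705×10⁷ m.
At r₁: circular v_c1 = √(μ/r₁) = 7600 m/s; transfer-perigee v_p = √[μ(2/r₁ − 1/a_t)] = 9599 m/s.
At r₂: circular v_c2 = √(μ/r₂) = 3829 m/s; transfer-apogee v_a = √[μ(2/r₂ − 1/a_t)] = 2436 m/s.
Δv₂ = v_c2 − v_a = 1393 m/s.
= 1.393 km/s.

Δv ≈ 1.393 km/s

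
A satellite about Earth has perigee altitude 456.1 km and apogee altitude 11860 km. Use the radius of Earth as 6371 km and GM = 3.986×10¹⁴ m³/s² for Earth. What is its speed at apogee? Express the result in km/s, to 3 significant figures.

r_p = 6371 + 456.1 = 6827.1 km = 6.8271×10⁶ m.
r_a = 6371 + 11860 = 18231 km = 1.8231×10⁷ m.
Semi-major axis a = (r_p + r_a)/2 = 12529 km = 1.253×10⁷ m.
Vis-viva: v² = μ(2/r − 1/a) = 3.986×10¹⁴ × (1.097×10⁻⁷ − 7.981×10⁻⁸) = 1.191×10⁷ m²/s².
v = 3452 m/s = 3.452 km/s.

v ≈ 3.45 km/s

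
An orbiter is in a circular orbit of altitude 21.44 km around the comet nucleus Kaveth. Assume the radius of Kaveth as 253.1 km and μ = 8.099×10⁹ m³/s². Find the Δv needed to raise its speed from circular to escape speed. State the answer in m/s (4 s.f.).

r = 253.1 + 21.44 = 274.54 km = 2.7454×10⁵ m.
Circular speed v_c = √(μ/r) = 171.8 m/s.
Escape speed v_esc = √(2μ/r) = √2 × v_c = 242.9 m/s.
Δv = v_esc − v_c = 71.14 m/s.

Δv ≈ 71.14 m/s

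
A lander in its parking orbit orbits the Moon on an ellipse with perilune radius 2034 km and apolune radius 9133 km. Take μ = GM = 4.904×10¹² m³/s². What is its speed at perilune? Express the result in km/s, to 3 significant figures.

v ≈ 1.99 km/s

Semi-major axis a = (r_p + r_a)/2 = 5583.5 km = 5.584×10⁶ m.
Vis-viva: v² = μ(2/r − 1/a) = 4.904×10¹² × (9.833×10⁻⁷ − 1.791×10⁻⁷) = 3.944×10⁶ m²/s².
v = 1986 m/s = 1.986 km/s.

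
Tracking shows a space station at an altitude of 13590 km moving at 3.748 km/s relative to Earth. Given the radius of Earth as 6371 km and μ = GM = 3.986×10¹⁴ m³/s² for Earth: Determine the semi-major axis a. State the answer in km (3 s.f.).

a ≈ 15400 km

r = 6371 + 13590 = 19961 km = 1.996×10⁷ m.
Specific orbital energy ε = v²/2 − μ/r = (3748)²/2 − 3.986×10¹⁴/1.996×10⁷ = -1.295×10⁷ J/kg.
Since ε = −μ/(2a), a = −μ/(2ε) = 1.540×10⁷ m = 15396 km.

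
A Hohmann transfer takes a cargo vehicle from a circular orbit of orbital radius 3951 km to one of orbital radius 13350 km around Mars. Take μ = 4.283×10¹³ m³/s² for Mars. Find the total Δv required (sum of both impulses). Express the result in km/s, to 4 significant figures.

Δv_total ≈ 1.378 km/s

r₁ = 3951 km = 3.951×10⁶ m.
r₂ = 13350 km = 1.335×10⁷ m.
Transfer ellipse a_t = (r₁ + r₂)/2 = 8.650×10⁶ m.
At r₁: circular v_c1 = √(μ/r₁) = 3292 m/s; transfer-periapsis v_p = √[μ(2/r₁ − 1/a_t)] = 4090 m/s.
Δv₁ = v_p − v_c1 = 797.7 m/s.
At r₂: circular v_c2 = √(μ/r₂) = 1791 m/s; transfer-apoapsis v_a = √[μ(2/r₂ − 1/a_t)] = 1211 m/s.
Δv₂ = v_c2 − v_a = 580.7 m/s.
Total Δv = Δv₁ + Δv₂ = 1378 m/s = 1.378 km/s.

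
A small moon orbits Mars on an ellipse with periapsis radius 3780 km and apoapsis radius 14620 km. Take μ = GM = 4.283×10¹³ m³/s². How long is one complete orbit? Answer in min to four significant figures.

T ≈ 446.5 min

Semi-major axis a = (r_p + r_a)/2 = (3780.0 + 14620)/2 = 9200.0 km = 9.200×10⁶ m.
By Kepler's third law T = 2π√(a³/μ) = 2π × 4.264×10³ = 2.679×10⁴ s.
= 446.5 min.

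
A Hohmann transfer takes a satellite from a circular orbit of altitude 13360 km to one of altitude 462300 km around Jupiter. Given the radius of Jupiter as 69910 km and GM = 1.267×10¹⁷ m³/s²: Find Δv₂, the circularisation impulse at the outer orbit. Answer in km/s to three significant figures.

Δv ≈ 7.40 km/s

r₁ = 69910 + 13360 = 83270 km = 8.3270×10⁷ m.
r₂ = 69910 + 462300 = 532210 km = 5.3221×10⁸ m.
Transfer ellipse a_t = (r₁ + r₂)/2 = 3.077×10⁸ m.
At r₁: circular v_c1 = √(μ/r₁) = 39010 m/s; transfer-perijove v_p = √[μ(2/r₁ − 1/a_t)] = 51300 m/s.
At r₂: circular v_c2 = √(μ/r₂) = 15430 m/s; transfer-apojove v_a = √[μ(2/r₂ − 1/a_t)] = 8026 m/s.
Δv₂ = v_c2 − v_a = 7403 m/s.
= 7.403 km/s.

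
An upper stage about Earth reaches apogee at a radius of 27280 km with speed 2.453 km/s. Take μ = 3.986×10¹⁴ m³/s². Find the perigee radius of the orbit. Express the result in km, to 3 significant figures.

r_a = 2.728×10⁷ m.
Specific energy ε = v²/2 − μ/r = -1.160×10⁷ J/kg, so a = −μ/(2ε) = 1.718×10⁷ m.
The apsides satisfy r_p + r_a = 2a, so the perigee radius is 2a − r_a = 7.074×10⁶ m = 7073.7 km.

perigee radius ≈ 7070 km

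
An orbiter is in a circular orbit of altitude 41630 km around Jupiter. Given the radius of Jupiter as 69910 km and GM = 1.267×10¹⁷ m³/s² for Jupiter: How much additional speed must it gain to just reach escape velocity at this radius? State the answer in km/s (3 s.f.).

r = 69910 + 41630 = 111540 km = 1.1154×10⁸ m.
Circular speed v_c = √(μ/r) = 33700 m/s.
Escape speed v_esc = √(2μ/r) = √2 × v_c = 47660 m/s.
Δv = v_esc − v_c = 13960 m/s = 13.96 km/s.

Δv ≈ 14.0 km/s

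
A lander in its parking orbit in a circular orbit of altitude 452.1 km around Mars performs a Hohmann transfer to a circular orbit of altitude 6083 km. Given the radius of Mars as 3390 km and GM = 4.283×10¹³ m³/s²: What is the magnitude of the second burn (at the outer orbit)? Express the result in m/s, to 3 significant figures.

Δv ≈ 511 m/s

r₁ = 3390 + 452.1 = 3842.1 km = 3.8421×10⁶ m.
r₂ = 3390 + 6083 = 9473.0 km = 9.4730×10⁶ m.
Transfer ellipse a_t = (r₁ + r₂)/2 = 6.658×10⁶ m.
At r₁: circular v_c1 = √(μ/r₁) = 3339 m/s; transfer-periapsis v_p = √[μ(2/r₁ − 1/a_t)] = 3983 m/s.
At r₂: circular v_c2 = √(μ/r₂) = 2126 m/s; transfer-apoapsis v_a = √[μ(2/r₂ − 1/a_t)] = 1615 m/s.
Δv₂ = v_c2 − v_a = 511.0 m/s.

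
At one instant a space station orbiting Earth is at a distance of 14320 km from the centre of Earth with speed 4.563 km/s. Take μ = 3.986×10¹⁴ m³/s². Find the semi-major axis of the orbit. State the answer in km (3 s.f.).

a ≈ 11400 km

r = 1.432×10⁷ m.
Vis-viva rearranged: 1/a = 2/r − v²/μ = 1.397×10⁻⁷ − 5.224×10⁻⁸ = 8.743×10⁻⁸ m⁻¹.
a = 1.144×10⁷ m = 11438 km.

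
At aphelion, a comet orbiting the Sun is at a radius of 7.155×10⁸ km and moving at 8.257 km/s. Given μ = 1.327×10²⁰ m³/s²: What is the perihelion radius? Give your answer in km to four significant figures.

r_a = 7.155×10¹¹ m.
Specific energy ε = v²/2 − μ/r = -1.514×10⁸ J/kg, so a = −μ/(2ε) = 4.383×10¹¹ m.
The apsides satisfy r_p + r_a = 2a, so the perihelion radius is 2a − r_a = 1.611×10¹¹ m = 1.6113×10⁸ km.

perihelion radius ≈ 1.611×10⁸ km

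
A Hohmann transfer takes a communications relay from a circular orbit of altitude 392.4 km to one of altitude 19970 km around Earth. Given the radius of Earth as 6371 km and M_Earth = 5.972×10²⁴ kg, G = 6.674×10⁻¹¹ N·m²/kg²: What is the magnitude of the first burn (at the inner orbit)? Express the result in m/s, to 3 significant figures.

μ = GM = 6.674×10⁻¹¹ × 5.972×10²⁴ = 3.986×10¹⁴ m³/s².
r₁ = 6371 + 392.4 = 6763.4 km = 6.7634×10⁶ m.
r₂ = 6371 + 19970 = 26341 km = 2.6341×10⁷ m.
Transfer ellipse a_t = (r₁ + r₂)/2 = 1.655×10⁷ m.
At r₁: circular v_c1 = √(μ/r₁) = 7677 m/s; transfer-perigee v_p = √[μ(2/r₁ − 1/a_t)] = 9684 m/s.
Δv₁ = v_p − v_c1 = 2007 m/s.

Δv ≈ 2010 m/s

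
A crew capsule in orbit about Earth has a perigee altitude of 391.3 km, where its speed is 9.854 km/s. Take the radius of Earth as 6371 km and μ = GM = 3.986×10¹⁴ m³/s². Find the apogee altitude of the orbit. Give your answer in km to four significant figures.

apogee altitude ≈ 25220 km

r_p = 6371 + 391.3 = 6762.3 km = 6.762×10⁶ m.
Specific energy ε = v²/2 − μ/r = -1.039×10⁷ J/kg, so a = −μ/(2ε) = 1.917×10⁷ m.
The apsides satisfy r_p + r_a = 2a, so the apogee radius is 2a − r_p = 3.159×10⁷ m = 31588 km.
Apogee altitude = 31588 − 6371 = 25217 km.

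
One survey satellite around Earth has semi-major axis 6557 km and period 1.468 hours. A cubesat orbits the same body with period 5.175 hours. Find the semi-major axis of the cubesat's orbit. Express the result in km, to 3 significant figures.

a₂ ≈ 15200 km

Kepler's third law: a³ ∝ T², so a₂ = a₁ (T₂/T₁)^(2/3).
T₂/T₁ = 3.525, (T₂/T₁)^(2/3) = 2.316.
a₂ = 6557 × 2.316 = 15190 km.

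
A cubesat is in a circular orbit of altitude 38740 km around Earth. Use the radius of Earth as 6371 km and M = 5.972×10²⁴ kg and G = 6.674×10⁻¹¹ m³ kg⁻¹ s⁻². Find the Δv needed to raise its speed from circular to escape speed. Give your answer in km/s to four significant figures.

Δv ≈ 1.231 km/s

μ = GM = 6.674×10⁻¹¹ × 5.972×10²⁴ = 3.986×10¹⁴ m³/s².
r = 6371 + 38740 = 45111 km = 4.5111×10⁷ m.
Circular speed v_c = √(μ/r) = 2972 m/s.
Escape speed v_esc = √(2μ/r) = √2 × v_c = 4204 m/s.
Δv = v_esc − v_c = 1231 m/s = 1.231 km/s.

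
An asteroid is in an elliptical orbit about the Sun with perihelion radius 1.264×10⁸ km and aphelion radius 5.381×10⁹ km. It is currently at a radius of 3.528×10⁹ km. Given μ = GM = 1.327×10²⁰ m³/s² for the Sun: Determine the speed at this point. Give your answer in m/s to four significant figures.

Semi-major axis a = (r_p + r_a)/2 = 2.7537×10⁹ km = 2.754×10¹² m.
Vis-viva: v² = μ(2/r − 1/a) = 1.327×10²⁰ × (5.669×10⁻¹³ − 3.631×10⁻¹³) = 2.704×10⁷ m²/s².
v = 5200 m/s.

v ≈ 5200 m/s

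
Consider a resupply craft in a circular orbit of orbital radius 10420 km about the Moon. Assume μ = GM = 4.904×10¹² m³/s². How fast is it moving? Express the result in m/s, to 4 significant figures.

r = 10420 km = 1.042×10⁷ m.
For a circular orbit v = √(μ/r) = √(4.904×10¹² / 1.042×10⁷) = √(4.706×10⁵) = 686.0 m/s.

v ≈ 686.0 m/s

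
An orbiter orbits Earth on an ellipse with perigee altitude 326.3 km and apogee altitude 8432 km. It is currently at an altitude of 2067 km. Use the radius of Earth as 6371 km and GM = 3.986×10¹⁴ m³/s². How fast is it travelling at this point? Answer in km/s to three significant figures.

r_p = 6371 + 326.3 = 6697.3 km = 6.6973×10⁶ m.
r_a = 6371 + 8432 = 14803 km = 1.4803×10⁷ m.
r = 6371 + 2067 = 8438.0 km = 8.438×10⁶ m.
Semi-major axis a = (r_p + r_a)/2 = 10750 km = 1.075×10⁷ m.
Vis-viva: v² = μ(2/r − 1/a) = 3.986×10¹⁴ × (2.370×10⁻⁷ − 9.302×10⁻⁸) = 5.740×10⁷ m²/s².
v = 7576 m/s = 7.576 km/s.

v ≈ 7.58 km/s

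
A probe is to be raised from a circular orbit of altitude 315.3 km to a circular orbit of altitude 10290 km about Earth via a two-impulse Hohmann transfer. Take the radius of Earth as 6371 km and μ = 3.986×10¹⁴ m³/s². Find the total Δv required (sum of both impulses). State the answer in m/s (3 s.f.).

r₁ = 6371 + 315.3 = 6686.3 km = 6.6863×10⁶ m.
r₂ = 6371 + 10290 = 16661 km = 1.6661×10⁷ m.
Transfer ellipse a_t = (r₁ + r₂)/2 = 1.167×10⁷ m.
At r₁: circular v_c1 = √(μ/r₁) = 7721 m/s; transfer-perigee v_p = √[μ(2/r₁ − 1/a_t)] = 9224 m/s.
Δv₁ = v_p − v_c1 = 1503 m/s.
At r₂: circular v_c2 = √(μ/r₂) = 4891 m/s; transfer-apogee v_a = √[μ(2/r₂ − 1/a_t)] = 3702 m/s.
Δv₂ = v_c2 − v_a = 1189 m/s.
Total Δv = Δv₁ + Δv₂ = 2693 m/s.

Δv_total ≈ 2690 m/s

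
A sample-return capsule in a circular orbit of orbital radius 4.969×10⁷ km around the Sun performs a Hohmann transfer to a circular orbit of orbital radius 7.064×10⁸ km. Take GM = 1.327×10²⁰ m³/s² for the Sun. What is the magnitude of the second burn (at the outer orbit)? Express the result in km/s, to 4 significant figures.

r₁ = 4.969×10⁷ km = 4.969×10¹⁰ m.
r₂ = 7.064×10⁸ km = 7.064×10¹¹ m.
Transfer ellipse a_t = (r₁ + r₂)/2 = 3.780×10¹¹ m.
At r₁: circular v_c1 = √(μ/r₁) = 51680 m/s; transfer-perihelion v_p = √[μ(2/r₁ − 1/a_t)] = 70640 m/s.
At r₂: circular v_c2 = √(μ/r₂) = 13710 m/s; transfer-aphelion v_a = √[μ(2/r₂ − 1/a_t)] = 4969 m/s.
Δv₂ = v_c2 − v_a = 8737 m/s.
= 8.737 km/s.

Δv ≈ 8.737 km/s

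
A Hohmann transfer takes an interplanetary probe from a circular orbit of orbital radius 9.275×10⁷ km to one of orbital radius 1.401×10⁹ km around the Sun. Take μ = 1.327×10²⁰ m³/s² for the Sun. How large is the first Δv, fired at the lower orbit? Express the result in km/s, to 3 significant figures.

Δv ≈ 14.0 km/s

r₁ = 9.275×10⁷ km = 9.275×10¹⁰ m.
r₂ = 1.401×10⁹ km = 1.401×10¹² m.
Transfer ellipse a_t = (r₁ + r₂)/2 = 7.469×10¹¹ m.
At r₁: circular v_c1 = √(μ/r₁) = 37820 m/s; transfer-perihelion v_p = √[μ(2/r₁ − 1/a_t)] = 51810 m/s.
Δv₁ = v_p − v_c1 = 13980 m/s.
= 13.98 km/s.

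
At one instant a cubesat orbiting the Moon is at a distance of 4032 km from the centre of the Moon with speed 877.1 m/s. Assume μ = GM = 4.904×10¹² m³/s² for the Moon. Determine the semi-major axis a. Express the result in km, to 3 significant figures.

a ≈ 2950 km

r = 4.032×10⁶ m.
Specific orbital energy ε = v²/2 − μ/r = (877.1)²/2 − 4.904×10¹²/4.032×10⁶ = -8.316×10⁵ J/kg.
Since ε = −μ/(2a), a = −μ/(2ε) = 2.948×10⁶ m = 2948.5 km.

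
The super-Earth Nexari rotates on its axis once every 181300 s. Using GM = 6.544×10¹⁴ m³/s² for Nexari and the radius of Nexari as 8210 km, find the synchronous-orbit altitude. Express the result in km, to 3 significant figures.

h_sync ≈ 73500 km

A synchronous orbit has period T, so by Kepler's third law a = (μT²/4π²)^(1/3).
μT²/4π² = 6.544×10¹⁴ × (1.813×10⁵)² / 39.48 = 5.449×10²³ m³.
a = 8.168×10⁷ m = 81676 km.
Altitude h = a − R = 81676 − 8210 = 73466 km.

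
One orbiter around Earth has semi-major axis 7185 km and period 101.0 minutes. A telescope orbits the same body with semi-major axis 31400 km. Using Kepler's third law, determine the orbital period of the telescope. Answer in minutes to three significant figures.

Kepler's third law: T² ∝ a³, so T₂ = T₁ (a₂/a₁)^(3/2).
a₂/a₁ = 4.370, (a₂/a₁)^(3/2) = 9.136.
T₂ = 101.0 × 9.136 = 922.7 minutes.

T₂ ≈ 923 minutes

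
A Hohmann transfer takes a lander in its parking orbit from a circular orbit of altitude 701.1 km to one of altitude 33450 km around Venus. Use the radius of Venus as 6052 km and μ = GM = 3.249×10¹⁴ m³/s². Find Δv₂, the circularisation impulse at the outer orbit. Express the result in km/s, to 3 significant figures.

Δv ≈ 1.32 km/s

r₁ = 6052 + 701.1 = 6753.1 km = 6.7531×10⁶ m.
r₂ = 6052 + 33450 = 39502 km = 3.9502×10⁷ m.
Transfer ellipse a_t = (r₁ + r₂)/2 = 2.313×10⁷ m.
At r₁: circular v_c1 = √(μ/r₁) = 6936 m/s; transfer-periapsis v_p = √[μ(2/r₁ − 1/a_t)] = 9065 m/s.
At r₂: circular v_c2 = √(μ/r₂) = 2868 m/s; transfer-apoapsis v_a = √[μ(2/r₂ − 1/a_t)] = 1550 m/s.
Δv₂ = v_c2 − v_a = 1318 m/s.
= 1.318 km/s.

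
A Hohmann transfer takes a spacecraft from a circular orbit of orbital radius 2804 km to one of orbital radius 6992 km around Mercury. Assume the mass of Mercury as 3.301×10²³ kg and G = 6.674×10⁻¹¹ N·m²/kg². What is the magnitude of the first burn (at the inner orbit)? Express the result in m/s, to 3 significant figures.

Δv ≈ 546 m/s

μ = GM = 6.674×10⁻¹¹ × 3.301×10²³ = 2.203×10¹³ m³/s².
r₁ = 2804 km = 2.804×10⁶ m.
r₂ = 6992 km = 6.992×10⁶ m.
Transfer ellipse a_t = (r₁ + r₂)/2 = 4.898×10⁶ m.
At r₁: circular v_c1 = √(μ/r₁) = 2803 m/s; transfer-periherm v_p = √[μ(2/r₁ − 1/a_t)] = 3349 m/s.
Δv₁ = v_p − v_c1 = 546.0 m/s.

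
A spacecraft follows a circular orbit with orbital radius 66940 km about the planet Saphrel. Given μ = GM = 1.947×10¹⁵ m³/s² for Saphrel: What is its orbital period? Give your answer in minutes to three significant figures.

r = 66940 km = 6.694×10⁷ m.
Kepler's third law: T = 2π√(r³/μ) = 2π√((6.694×10⁷)³ / 1.947×10¹⁵).
r³/μ = 1.541×10⁸ s², so T = 2π × 1.241×10⁴ = 7.799×10⁴ s.
Converting: 7.799×10⁴ s ÷ 60.00 = 1300 minutes.

T ≈ 1300 minutes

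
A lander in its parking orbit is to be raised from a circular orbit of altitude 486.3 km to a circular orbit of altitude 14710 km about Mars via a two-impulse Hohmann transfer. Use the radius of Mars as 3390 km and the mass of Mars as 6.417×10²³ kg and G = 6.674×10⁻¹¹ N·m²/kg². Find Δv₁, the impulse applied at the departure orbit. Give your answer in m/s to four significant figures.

Δv ≈ 942.1 m/s

μ = GM = 6.674×10⁻¹¹ × 6.417×10²³ = 4.283×10¹³ m³/s².
r₁ = 3390 + 486.3 = 3876.3 km = 3.8763×10⁶ m.
r₂ = 3390 + 14710 = 18100 km = 1.8100×10⁷ m.
Transfer ellipse a_t = (r₁ + r₂)/2 = 1.099×10⁷ m.
At r₁: circular v_c1 = √(μ/r₁) = 3324 m/s; transfer-periapsis v_p = √[μ(2/r₁ − 1/a_t)] = 4266 m/s.
Δv₁ = v_p − v_c1 = 942.1 m/s.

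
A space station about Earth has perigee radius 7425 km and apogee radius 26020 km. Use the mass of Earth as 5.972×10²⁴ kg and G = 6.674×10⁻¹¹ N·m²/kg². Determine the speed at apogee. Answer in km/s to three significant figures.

μ = GM = 6.674×10⁻¹¹ × 5.972×10²⁴ = 3.986×10¹⁴ m³/s².
Semi-major axis a = (r_p + r_a)/2 = 16722 km = 1.672×10⁷ m.
Vis-viva: v² = μ(2/r − 1/a) = 3.986×10¹⁴ × (7.686×10⁻⁸ − 5.980×10⁻⁸) = 6.801×10⁶ m²/s².
v = 2608 m/s = 2.608 km/s.

v ≈ 2.61 km/s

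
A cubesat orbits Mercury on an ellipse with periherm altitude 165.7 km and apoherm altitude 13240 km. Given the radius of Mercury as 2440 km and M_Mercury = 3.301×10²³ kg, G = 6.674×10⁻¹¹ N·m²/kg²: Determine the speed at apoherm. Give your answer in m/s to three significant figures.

μ = GM = 6.674×10⁻¹¹ × 3.301×10²³ = 2.203×10¹³ m³/s².
r_p = 2440 + 165.7 = 2605.7 km = 2.6057×10⁶ m.
r_a = 2440 + 13240 = 15680 km = 1.5680×10⁷ m.
Semi-major axis a = (r_p + r_a)/2 = 9142.9 km = 9.143×10⁶ m.
Vis-viva: v² = μ(2/r − 1/a) = 2.203×10¹³ × (1.276×10⁻⁷ − 1.094×10⁻⁷) = 4.004×10⁵ m²/s².
v = 632.8 m/s.

v ≈ 633 m/s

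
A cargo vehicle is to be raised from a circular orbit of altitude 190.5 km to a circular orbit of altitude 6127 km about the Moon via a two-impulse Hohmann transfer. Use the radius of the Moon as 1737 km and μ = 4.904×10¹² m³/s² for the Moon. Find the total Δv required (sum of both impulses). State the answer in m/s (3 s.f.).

Δv_total ≈ 721 m/s

r₁ = 1737 + 190.5 = 1927.5 km = 1.9275×10⁶ m.
r₂ = 1737 + 6127 = 7864.0 km = 7.8640×10⁶ m.
Transfer ellipse a_t = (r₁ + r₂)/2 = 4.896×10⁶ m.
At r₁: circular v_c1 = √(μ/r₁) = 1595 m/s; transfer-perilune v_p = √[μ(2/r₁ − 1/a_t)] = 2022 m/s.
Δv₁ = v_p − v_c1 = 426.5 m/s.
At r₂: circular v_c2 = √(μ/r₂) = 789.7 m/s; transfer-apolune v_a = √[μ(2/r₂ − 1/a_t)] = 495.5 m/s.
Δv₂ = v_c2 − v_a = 294.2 m/s.
Total Δv = Δv₁ + Δv₂ = 720.7 m/s.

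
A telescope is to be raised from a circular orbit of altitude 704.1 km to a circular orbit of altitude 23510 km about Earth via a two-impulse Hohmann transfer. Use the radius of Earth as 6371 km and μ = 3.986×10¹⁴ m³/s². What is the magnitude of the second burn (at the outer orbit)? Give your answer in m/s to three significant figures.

r₁ = 6371 + 704.1 = 7075.1 km = 7.0751×10⁶ m.
r₂ = 6371 + 23510 = 29881 km = 2.9881×10⁷ m.
Transfer ellipse a_t = (r₁ + r₂)/2 = 1.848×10⁷ m.
At r₁: circular v_c1 = √(μ/r₁) = 7506 m/s; transfer-perigee v_p = √[μ(2/r₁ − 1/a_t)] = 9545 m/s.
At r₂: circular v_c2 = √(μ/r₂) = 3652 m/s; transfer-apogee v_a = √[μ(2/r₂ − 1/a_t)] = 2260 m/s.
Δv₂ = v_c2 − v_a = 1392 m/s.

Δv ≈ 1390 m/s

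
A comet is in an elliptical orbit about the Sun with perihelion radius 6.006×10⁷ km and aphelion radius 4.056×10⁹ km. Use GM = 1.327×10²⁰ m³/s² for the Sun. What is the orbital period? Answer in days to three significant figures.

T ≈ 18600 days

Semi-major axis a = (r_p + r_a)/2 = (6.0060×10⁷ + 4.0560×10⁹)/2 = 2.0580×10⁹ km = 2.058×10¹² m.
By Kepler's third law T = 2π√(a³/μ) = 2π × 2.563×10⁸ = 1.610×10⁹ s.
= 18640 days.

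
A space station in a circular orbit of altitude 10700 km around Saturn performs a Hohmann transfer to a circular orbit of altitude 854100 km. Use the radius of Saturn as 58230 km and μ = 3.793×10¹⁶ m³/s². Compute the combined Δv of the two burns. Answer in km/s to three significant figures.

r₁ = 58230 + 10700 = 68930 km = 6.8930×10⁷ m.
r₂ = 58230 + 854100 = 912330 km = 9.1233×10⁸ m.
Transfer ellipse a_t = (r₁ + r₂)/2 = 4.906×10⁸ m.
At r₁: circular v_c1 = √(μ/r₁) = 23460 m/s; transfer-perikrone v_p = √[μ(2/r₁ − 1/a_t)] = 31990 m/s.
Δv₁ = v_p − v_c1 = 8530 m/s.
At r₂: circular v_c2 = √(μ/r₂) = 6448 m/s; transfer-apokrone v_a = √[μ(2/r₂ − 1/a_t)] = 2417 m/s.
Δv₂ = v_c2 − v_a = 4031 m/s.
Total Δv = Δv₁ + Δv₂ = 12560 m/s = 12.56 km/s.

Δv_total ≈ 12.6 km/s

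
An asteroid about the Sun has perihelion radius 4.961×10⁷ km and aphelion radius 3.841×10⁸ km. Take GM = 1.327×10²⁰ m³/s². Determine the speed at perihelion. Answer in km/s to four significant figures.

v ≈ 68.83 km/s

Semi-major axis a = (r_p + r_a)/2 = 2.1686×10⁸ km = 2.169×10¹¹ m.
Vis-viva: v² = μ(2/r − 1/a) = 1.327×10²⁰ × (4.031×10⁻¹¹ − 4.611×10⁻¹²) = 4.738×10⁹ m²/s².
v = 68830 m/s = 68.83 km/s.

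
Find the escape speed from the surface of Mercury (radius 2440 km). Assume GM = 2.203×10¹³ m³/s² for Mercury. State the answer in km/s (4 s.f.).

r = R = 2.440×10⁶ m.
Escape speed v_esc = √(2μ/r) = √(2 × 2.203×10¹³ / 2.440×10⁶) = √(1.806×10⁷) = 4249 m/s.
= 4.249 km/s.

v_esc ≈ 4.249 km/s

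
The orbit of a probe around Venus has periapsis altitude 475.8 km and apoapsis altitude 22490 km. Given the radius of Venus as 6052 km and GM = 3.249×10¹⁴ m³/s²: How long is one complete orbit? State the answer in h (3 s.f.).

r_p = 6052 + 475.8 = 6527.8 km = 6.5278×10⁶ m.
r_a = 6052 + 22490 = 28542 km = 2.8542×10⁷ m.
Semi-major axis a = (r_p + r_a)/2 = (6527.8 + 28542)/2 = 17535 km = 1.753×10⁷ m.
By Kepler's third law T = 2π√(a³/μ) = 2π × 4.074×10³ = 2.560×10⁴ s.
= 7.110 h.

T ≈ 7.11 h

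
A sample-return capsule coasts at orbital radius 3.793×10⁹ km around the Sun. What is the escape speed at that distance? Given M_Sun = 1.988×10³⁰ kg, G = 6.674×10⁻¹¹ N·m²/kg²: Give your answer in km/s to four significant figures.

μ = GM = 6.674×10⁻¹¹ × 1.988×10³⁰ = 1.327×10²⁰ m³/s².
r = 3.793×10⁹ km = 3.793×10¹² m.
Escape speed v_esc = √(2μ/r) = √(2 × 1.327×10²⁰ / 3.793×10¹²) = √(6.996×10⁷) = 8364 m/s.
= 8.364 km/s.

v_esc ≈ 8.364 km/s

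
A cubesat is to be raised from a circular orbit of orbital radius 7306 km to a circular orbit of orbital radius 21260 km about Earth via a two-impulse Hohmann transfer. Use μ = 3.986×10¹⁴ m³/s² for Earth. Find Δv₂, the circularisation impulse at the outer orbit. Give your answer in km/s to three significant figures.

r₁ = 7306 km = 7.306×10⁶ m.
r₂ = 21260 km = 2.126×10⁷ m.
Transfer ellipse a_t = (r₁ + r₂)/2 = 1.428×10⁷ m.
At r₁: circular v_c1 = √(μ/r₁) = 7386 m/s; transfer-perigee v_p = √[μ(2/r₁ − 1/a_t)] = 9012 m/s.
At r₂: circular v_c2 = √(μ/r₂) = 4330 m/s; transfer-apogee v_a = √[μ(2/r₂ − 1/a_t)] = 3097 m/s.
Δv₂ = v_c2 − v_a = 1233 m/s.
= 1.233 km/s.

Δv ≈ 1.23 km/s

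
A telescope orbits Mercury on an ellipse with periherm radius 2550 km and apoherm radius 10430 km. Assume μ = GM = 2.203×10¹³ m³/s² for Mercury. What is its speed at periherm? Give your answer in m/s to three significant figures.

v ≈ 3730 m/s

Semi-major axis a = (r_p + r_a)/2 = 6490.0 km = 6.490×10⁶ m.
Vis-viva: v² = μ(2/r − 1/a) = 2.203×10¹³ × (7.843×10⁻⁷ − 1.541×10⁻⁷) = 1.388×10⁷ m²/s².
v = 3726 m/s.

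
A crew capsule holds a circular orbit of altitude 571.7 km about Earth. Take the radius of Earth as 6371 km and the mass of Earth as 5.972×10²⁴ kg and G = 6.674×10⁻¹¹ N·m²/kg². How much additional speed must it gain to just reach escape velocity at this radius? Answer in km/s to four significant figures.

Δv ≈ 3.138 km/s

μ = GM = 6.674×10⁻¹¹ × 5.972×10²⁴ = 3.986×10¹⁴ m³/s².
r = 6371 + 571.7 = 6942.7 km = 6.9427×10⁶ m.
Circular speed v_c = √(μ/r) = 7577 m/s.
Escape speed v_esc = √(2μ/r) = √2 × v_c = 10720 m/s.
Δv = v_esc − v_c = 3138 m/s = 3.138 km/s.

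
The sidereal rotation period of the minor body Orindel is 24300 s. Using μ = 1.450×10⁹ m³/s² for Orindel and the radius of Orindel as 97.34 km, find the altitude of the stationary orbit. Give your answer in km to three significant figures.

A synchronous orbit has period T, so by Kepler's third law a = (μT²/4π²)^(1/3).
μT²/4π² = 1.450×10⁹ × (2.430×10⁴)² / 39.48 = 2.169×10¹⁶ m³.
a = 2.789×10⁵ m = 278.87 km.
Altitude h = a − R = 278.87 − 97.34 = 181.53 km.

h_sync ≈ 182 km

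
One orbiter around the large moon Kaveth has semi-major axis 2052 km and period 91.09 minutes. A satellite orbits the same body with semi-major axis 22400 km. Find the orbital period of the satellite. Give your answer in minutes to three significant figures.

T₂ ≈ 3290 minutes

Kepler's third law: T² ∝ a³, so T₂ = T₁ (a₂/a₁)^(3/2).
a₂/a₁ = 10.92, (a₂/a₁)^(3/2) = 36.07.
T₂ = 91.09 × 36.07 = 3285 minutes.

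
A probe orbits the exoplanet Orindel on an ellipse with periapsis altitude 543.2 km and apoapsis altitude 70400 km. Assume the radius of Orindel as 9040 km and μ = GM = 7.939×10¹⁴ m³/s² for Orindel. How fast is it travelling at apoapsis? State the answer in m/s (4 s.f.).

r_p = 9040 + 543.2 = 9583.2 km = 9.5832×10⁶ m.
r_a = 9040 + 70400 = 79440 km = 7.9440×10⁷ m.
Semi-major axis a = (r_p + r_a)/2 = 44512 km = 4.451×10⁷ m.
Vis-viva: v² = μ(2/r − 1/a) = 7.939×10¹⁴ × (2.518×10⁻⁸ − 2.247×10⁻⁸) = 2.152×10⁶ m²/s².
v = 1467 m/s.

v ≈ 1467 m/s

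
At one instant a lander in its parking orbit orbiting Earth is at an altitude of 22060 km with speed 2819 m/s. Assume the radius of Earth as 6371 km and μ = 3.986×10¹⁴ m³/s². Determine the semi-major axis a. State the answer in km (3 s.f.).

r = 6371 + 22060 = 28431 km = 2.843×10⁷ m.
Specific orbital energy ε = v²/2 − μ/r = (2819)²/2 − 3.986×10¹⁴/2.843×10⁷ = -1.005×10⁷ J/kg.
Since ε = −μ/(2a), a = −μ/(2ε) = 1.984×10⁷ m = 19838 km.

a ≈ 19800 km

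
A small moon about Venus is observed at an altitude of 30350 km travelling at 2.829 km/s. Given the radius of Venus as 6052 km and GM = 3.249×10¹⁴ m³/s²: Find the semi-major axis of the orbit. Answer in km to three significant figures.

a ≈ 33000 km

r = 6052 + 30350 = 36402 km = 3.640×10⁷ m.
Specific orbital energy ε = v²/2 − μ/r = (2829)²/2 − 3.249×10¹⁴/3.640×10⁷ = -4.924×10⁶ J/kg.
Since ε = −μ/(2a), a = −μ/(2ε) = 3.299×10⁷ m = 32993 km.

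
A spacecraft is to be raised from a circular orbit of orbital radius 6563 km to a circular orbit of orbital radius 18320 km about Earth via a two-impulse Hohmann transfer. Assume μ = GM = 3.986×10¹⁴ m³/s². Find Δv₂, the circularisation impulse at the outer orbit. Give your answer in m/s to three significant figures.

Δv ≈ 1280 m/s

r₁ = 6563 km = 6.563×10⁶ m.
r₂ = 18320 km = 1.832×10⁷ m.
Transfer ellipse a_t = (r₁ + r₂)/2 = 1.244×10⁷ m.
At r₁: circular v_c1 = √(μ/r₁) = 7793 m/s; transfer-perigee v_p = √[μ(2/r₁ − 1/a_t)] = 9457 m/s.
At r₂: circular v_c2 = √(μ/r₂) = 4665 m/s; transfer-apogee v_a = √[μ(2/r₂ − 1/a_t)] = 3388 m/s.
Δv₂ = v_c2 − v_a = 1277 m/s.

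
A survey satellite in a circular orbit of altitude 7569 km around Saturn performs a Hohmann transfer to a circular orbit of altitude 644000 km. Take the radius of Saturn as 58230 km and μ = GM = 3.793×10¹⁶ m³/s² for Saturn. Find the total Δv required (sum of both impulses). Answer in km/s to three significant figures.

r₁ = 58230 + 7569 = 65799 km = 6.5799×10⁷ m.
r₂ = 58230 + 644000 = 702230 km = 7.0223×10⁸ m.
Transfer ellipse a_t = (r₁ + r₂)/2 = 3.840×10⁸ m.
At r₁: circular v_c1 = √(μ/r₁) = 24010 m/s; transfer-perikrone v_p = √[μ(2/r₁ − 1/a_t)] = 32470 m/s.
Δv₁ = v_p − v_c1 = 8458 m/s.
At r₂: circular v_c2 = √(μ/r₂) = 7349 m/s; transfer-apokrone v_a = √[μ(2/r₂ − 1/a_t)] = 3042 m/s.
Δv₂ = v_c2 − v_a = 4307 m/s.
Total Δv = Δv₁ + Δv₂ = 12770 m/s = 12.77 km/s.

Δv_total ≈ 12.8 km/s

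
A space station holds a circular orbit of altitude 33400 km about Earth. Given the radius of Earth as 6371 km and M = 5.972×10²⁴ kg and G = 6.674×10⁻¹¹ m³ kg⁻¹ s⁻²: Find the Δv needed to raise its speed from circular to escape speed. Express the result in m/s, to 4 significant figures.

μ = GM = 6.674×10⁻¹¹ × 5.972×10²⁴ = 3.986×10¹⁴ m³/s².
r = 6371 + 33400 = 39771 km = 3.9771×10⁷ m.
Circular speed v_c = √(μ/r) = 3166 m/s.
Escape speed v_esc = √(2μ/r) = √2 × v_c = 4477 m/s.
Δv = v_esc − v_c = 1311 m/s.

Δv ≈ 1311 m/s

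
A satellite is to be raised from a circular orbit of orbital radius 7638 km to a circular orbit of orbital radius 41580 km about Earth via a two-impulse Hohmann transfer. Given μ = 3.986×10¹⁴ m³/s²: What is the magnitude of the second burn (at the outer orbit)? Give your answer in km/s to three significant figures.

Δv ≈ 1.37 km/s

r₁ = 7638 km = 7.638×10⁶ m.
r₂ = 41580 km = 4.158×10⁷ m.
Transfer ellipse a_t = (r₁ + r₂)/2 = 2.461×10⁷ m.
At r₁: circular v_c1 = √(μ/r₁) = 7224 m/s; transfer-perigee v_p = √[μ(2/r₁ − 1/a_t)] = 9390 m/s.
At r₂: circular v_c2 = √(μ/r₂) = 3096 m/s; transfer-apogee v_a = √[μ(2/r₂ − 1/a_t)] = 1725 m/s.
Δv₂ = v_c2 − v_a = 1371 m/s.
= 1.371 km/s.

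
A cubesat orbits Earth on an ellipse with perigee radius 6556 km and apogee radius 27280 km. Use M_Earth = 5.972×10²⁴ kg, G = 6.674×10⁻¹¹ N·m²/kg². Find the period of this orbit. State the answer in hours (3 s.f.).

T ≈ 6.08 hours

μ = GM = 6.674×10⁻¹¹ × 5.972×10²⁴ = 3.986×10¹⁴ m³/s².
Semi-major axis a = (r_p + r_a)/2 = (6556.0 + 27280)/2 = 16918 km = 1.692×10⁷ m.
By Kepler's third law T = 2π√(a³/μ) = 2π × 3.486×10³ = 2.190×10⁴ s.
= 6.083 hours.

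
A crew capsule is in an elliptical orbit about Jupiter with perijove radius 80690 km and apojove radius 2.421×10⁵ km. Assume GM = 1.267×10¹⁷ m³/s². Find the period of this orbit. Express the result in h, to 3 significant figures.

T ≈ 10.1 h

Semi-major axis a = (r_p + r_a)/2 = (80690 + 2.4210×10⁵)/2 = 1.6140×10⁵ km = 1.614×10⁸ m.
By Kepler's third law T = 2π√(a³/μ) = 2π × 5.760×10³ = 3.619×10⁴ s.
= 10.05 h.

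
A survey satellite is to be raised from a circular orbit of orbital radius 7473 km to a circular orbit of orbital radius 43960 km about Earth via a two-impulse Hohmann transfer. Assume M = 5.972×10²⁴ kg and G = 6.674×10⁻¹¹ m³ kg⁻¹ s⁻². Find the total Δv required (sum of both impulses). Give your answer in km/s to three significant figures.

μ = GM = 6.674×10⁻¹¹ × 5.972×10²⁴ = 3.986×10¹⁴ m³/s².
r₁ = 7473 km = 7.473×10⁶ m.
r₂ = 43960 km = 4.396×10⁷ m.
Transfer ellipse a_t = (r₁ + r₂)/2 = 2.572×10⁷ m.
At r₁: circular v_c1 = √(μ/r₁) = 7303 m/s; transfer-perigee v_p = √[μ(2/r₁ − 1/a_t)] = 9548 m/s.
Δv₁ = v_p − v_c1 = 2245 m/s.
At r₂: circular v_c2 = √(μ/r₂) = 3011 m/s; transfer-apogee v_a = √[μ(2/r₂ − 1/a_t)] = 1623 m/s.
Δv₂ = v_c2 − v_a = 1388 m/s.
Total Δv = Δv₁ + Δv₂ = 3633 m/s = 3.633 km/s.

Δv_total ≈ 3.63 km/s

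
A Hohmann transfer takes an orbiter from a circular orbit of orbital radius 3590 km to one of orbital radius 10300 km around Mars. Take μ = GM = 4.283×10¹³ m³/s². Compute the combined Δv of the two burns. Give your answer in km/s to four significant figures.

r₁ = 3590 km = 3.590×10⁶ m.
r₂ = 10300 km = 1.030×10⁷ m.
Transfer ellipse a_t = (r₁ + r₂)/2 = 6.945×10⁶ m.
At r₁: circular v_c1 = √(μ/r₁) = 3454 m/s; transfer-periapsis v_p = √[μ(2/r₁ − 1/a_t)] = 4206 m/s.
Δv₁ = v_p − v_c1 = 752.4 m/s.
At r₂: circular v_c2 = √(μ/r₂) = 2039 m/s; transfer-apoapsis v_a = √[μ(2/r₂ − 1/a_t)] = 1466 m/s.
Δv₂ = v_c2 − v_a = 573.1 m/s.
Total Δv = Δv₁ + Δv₂ = 1325 m/s = 1.325 km/s.

Δv_total ≈ 1.325 km/s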